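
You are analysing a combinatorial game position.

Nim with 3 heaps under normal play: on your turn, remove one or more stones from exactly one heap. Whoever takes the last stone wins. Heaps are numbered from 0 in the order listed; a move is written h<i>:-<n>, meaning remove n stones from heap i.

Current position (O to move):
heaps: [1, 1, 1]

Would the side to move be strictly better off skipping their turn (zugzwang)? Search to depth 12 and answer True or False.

[(1,1,1)] O move#1: h0:-1:+1/(0,1,1)*, h1:-1:+1/(1,0,1), h2:-1:+1/(1,1,0)
[(0,1,1)] X move#2: h1:-1:-1/(0,0,1)*, h2:-1:-1/(0,1,0)
[(0,0,1)] O move#3: h2:-1:+1/(0,0,0)*
[(0,0,0)] end (terminal -1, X#4); searched (1,1,1) to 12
suppose O passes — search the same position with X to move:
pass> [(1,1,1)] X move#1: h0:-1:+1/(0,1,1)*, h1:-1:+1/(1,0,1), h2:-1:+1/(1,1,0)
pass> [(0,1,1)] O move#2: h1:-1:-1/(0,0,1)*, h2:-1:-1/(0,1,0)
pass> [(0,0,1)] X move#3: h2:-1:+1/(0,0,0)*
pass> [(0,0,0)] end (terminal -1, O#4); searched (1,1,1) to 12
for O: play +1, pass -1

zugzwang((1,1,1), O) = False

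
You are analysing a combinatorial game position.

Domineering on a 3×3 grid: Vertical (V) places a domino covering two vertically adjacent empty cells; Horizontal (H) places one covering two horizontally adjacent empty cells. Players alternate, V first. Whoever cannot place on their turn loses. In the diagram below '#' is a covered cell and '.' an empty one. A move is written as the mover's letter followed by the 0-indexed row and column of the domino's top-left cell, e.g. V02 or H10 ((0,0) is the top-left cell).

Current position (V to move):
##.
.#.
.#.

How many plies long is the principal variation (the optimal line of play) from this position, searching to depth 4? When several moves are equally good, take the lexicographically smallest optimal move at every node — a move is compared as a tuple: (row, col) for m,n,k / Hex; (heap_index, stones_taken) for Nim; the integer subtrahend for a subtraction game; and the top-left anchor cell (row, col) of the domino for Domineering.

PV length from [##./.#./.#.]: 1 ply

[##./.#./.#.] V move#1: V02:+1/###/.##/.#.*, V10:+1/##./##./##., V12:+1/##./.##/.##
[###/.##/.#.] end (terminal -1, H#2); searched ##./.#./.#. to 4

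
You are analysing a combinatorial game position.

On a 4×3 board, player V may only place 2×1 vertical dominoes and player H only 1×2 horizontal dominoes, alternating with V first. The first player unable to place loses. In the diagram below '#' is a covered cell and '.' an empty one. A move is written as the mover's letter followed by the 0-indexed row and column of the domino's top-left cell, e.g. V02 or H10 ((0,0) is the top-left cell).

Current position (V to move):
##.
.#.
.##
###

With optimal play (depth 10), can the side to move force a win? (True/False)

V winning at [##./.#./.##/###]: True

ply 1, V at ##./.#./.##/### | V02=+1→###/.##/.##/###*; V10=+1→##./##./###/###
ply 2: ###/.##/.##/### is terminal -1 (H); from ##./.#./.##/### depth 10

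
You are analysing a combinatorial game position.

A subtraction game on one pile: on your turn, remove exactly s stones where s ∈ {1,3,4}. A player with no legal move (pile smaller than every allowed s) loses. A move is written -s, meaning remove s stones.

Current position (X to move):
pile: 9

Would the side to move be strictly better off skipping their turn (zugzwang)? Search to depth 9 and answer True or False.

zugzwang(9, X) = True

ply 1, X at 9 | -1=-1→8*; -3=-1→6; -4=-1→5
ply 2, O at 8 | -1=+1→7*; -3=-1→5; -4=-1→4
ply 3, X at 7 | -1=-1→6*; -3=-1→4; -4=-1→3
ply 4, O at 6 | -1=-1→5; -3=-1→3; -4=+1→2*
ply 5, X at 2 | -1=-1→1*
ply 6, O at 1 | -1=+1→0*
ply 7: 0 is terminal -1 (X); from 9 depth 9
suppose X passes — search the same position with O to move:
pass> ply 1, O at 9 | -1=-1→8*; -3=-1→6; -4=-1→5
pass> ply 2, X at 8 | -1=+1→7*; -3=-1→5; -4=-1→4
pass> ply 3, O at 7 | -1=-1→6*; -3=-1→4; -4=-1→3
pass> ply 4, X at 6 | -1=-1→5; -3=-1→3; -4=+1→2*
pass> ply 5, O at 2 | -1=-1→1*
pass> ply 6, X at 1 | -1=+1→0*
pass> ply 7: 0 is terminal -1 (O); from 9 depth 9
for X: play -1, pass +1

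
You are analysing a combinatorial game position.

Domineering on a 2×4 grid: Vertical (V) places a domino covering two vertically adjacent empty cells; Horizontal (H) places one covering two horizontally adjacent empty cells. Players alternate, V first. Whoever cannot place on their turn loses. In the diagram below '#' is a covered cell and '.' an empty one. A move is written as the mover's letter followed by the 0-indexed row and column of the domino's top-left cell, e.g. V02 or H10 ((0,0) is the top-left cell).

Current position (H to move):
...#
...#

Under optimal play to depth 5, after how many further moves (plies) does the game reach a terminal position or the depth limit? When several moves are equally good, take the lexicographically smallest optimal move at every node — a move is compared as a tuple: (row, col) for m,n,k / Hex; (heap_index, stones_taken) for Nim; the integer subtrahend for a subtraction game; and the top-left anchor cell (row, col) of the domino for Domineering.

PV length from [...#/...#]: 3 plies

[...#/...#] H move#1: H00:+1/##.#/...#*, H01:+1/.###/...#, H10:+1/...#/##.#, H11:+1/...#/.###
[##.#/...#] V move#2: V02:-1/####/..##*
[####/..##] H move#3: H10:+1/####/####*
[####/####] end (terminal -1, V#4); searched ...#/...# to 5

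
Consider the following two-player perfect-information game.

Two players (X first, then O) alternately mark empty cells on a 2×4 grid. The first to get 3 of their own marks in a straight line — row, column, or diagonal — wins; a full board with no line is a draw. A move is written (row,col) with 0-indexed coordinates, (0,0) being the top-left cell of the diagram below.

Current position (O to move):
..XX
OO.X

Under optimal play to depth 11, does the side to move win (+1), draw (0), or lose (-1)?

value(..XX/OO.X, O) = +1

ply 1, O at ..XX/OO.X | (0,0)=-1→O.XX/OO.X; (0,1)=+0→.OXX/OO.X; (1,2)=+1→..XX/OOOX*
ply 2: ..XX/OOOX is terminal -1 (X); from ..XX/OO.X depth 11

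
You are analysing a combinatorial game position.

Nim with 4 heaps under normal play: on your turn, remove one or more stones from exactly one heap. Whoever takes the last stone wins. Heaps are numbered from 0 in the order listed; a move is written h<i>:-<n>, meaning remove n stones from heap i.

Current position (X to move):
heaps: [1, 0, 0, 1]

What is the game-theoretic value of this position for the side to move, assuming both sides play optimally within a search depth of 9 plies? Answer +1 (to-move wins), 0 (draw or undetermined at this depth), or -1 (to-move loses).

value((1,0,0,1), X) = -1

[(1,0,0,1)] X move#1: h0:-1:-1/(0,0,0,1)*, h3:-1:-1/(1,0,0,0)
[(0,0,0,1)] O move#2: h3:-1:+1/(0,0,0,0)*
[(0,0,0,0)] end (terminal -1, X#3); searched (1,0,0,1) to 9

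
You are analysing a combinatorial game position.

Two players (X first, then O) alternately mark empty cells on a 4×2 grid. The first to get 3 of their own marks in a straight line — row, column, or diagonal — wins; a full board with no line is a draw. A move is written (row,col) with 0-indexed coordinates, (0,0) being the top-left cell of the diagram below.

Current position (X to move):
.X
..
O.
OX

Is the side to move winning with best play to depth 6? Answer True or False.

[.X/../O./OX] X move#1: (0,0):-1/XX/../O./OX, (1,0):+0/.X/X./O./OX*, (1,1):-1/.X/.X/O./OX, (2,1):-1/.X/../OX/OX
[.X/X./O./OX] O move#2: (0,0):+0/OX/X./O./OX*, (1,1):+0/.X/XO/O./OX, (2,1):+0/.X/X./OO/OX
[OX/X./O./OX] X move#3: (1,1):+0/OX/XX/O./OX*, (2,1):+0/OX/X./OX/OX
[OX/XX/O./OX] O move#4: (2,1):+0/OX/XX/OO/OX*
[OX/XX/OO/OX] end (terminal +0, X#5); searched .X/../O./OX to 6

X winning at [.X/../O./OX]: False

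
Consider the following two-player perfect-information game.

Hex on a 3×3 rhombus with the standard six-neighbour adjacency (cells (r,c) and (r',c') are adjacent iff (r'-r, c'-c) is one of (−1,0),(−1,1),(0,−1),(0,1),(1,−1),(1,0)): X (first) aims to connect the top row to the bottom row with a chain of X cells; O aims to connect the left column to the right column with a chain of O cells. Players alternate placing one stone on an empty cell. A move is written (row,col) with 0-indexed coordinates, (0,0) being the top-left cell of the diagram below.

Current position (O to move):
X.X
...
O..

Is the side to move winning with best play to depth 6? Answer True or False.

O winning at [X.X/.../O..]: True

[X.X/.../O..] O move#1: (0,1):-1/XOX/.../O.., (1,0):-1/X.X/O../O.., (1,1):-1/X.X/.O./O.., (1,2):+1/X.X/..O/O..*, (2,1):+1/X.X/.../OO., (2,2):-1/X.X/.../O.O
[X.X/..O/O..] X move#2: (0,1):-1/XXX/..O/O..*, (1,0):-1/X.X/X.O/O.., (1,1):-1/X.X/.XO/O.., (2,1):-1/X.X/..O/OX., (2,2):-1/X.X/..O/O.X
[XXX/..O/O..] O move#3: (1,0):+1/XXX/O.O/O..*, (1,1):+1/XXX/.OO/O.., (2,1):+1/XXX/..O/OO., (2,2):+1/XXX/..O/O.O
[XXX/O.O/O..] X move#4: (1,1):-1/XXX/OXO/O..*, (2,1):-1/XXX/O.O/OX., (2,2):-1/XXX/O.O/O.X
[XXX/OXO/O..] O move#5: (2,1):+1/XXX/OXO/OO.*, (2,2):-1/XXX/OXO/O.O
[XXX/OXO/OO.] end (terminal -1, X#6); searched X.X/.../O.. to 6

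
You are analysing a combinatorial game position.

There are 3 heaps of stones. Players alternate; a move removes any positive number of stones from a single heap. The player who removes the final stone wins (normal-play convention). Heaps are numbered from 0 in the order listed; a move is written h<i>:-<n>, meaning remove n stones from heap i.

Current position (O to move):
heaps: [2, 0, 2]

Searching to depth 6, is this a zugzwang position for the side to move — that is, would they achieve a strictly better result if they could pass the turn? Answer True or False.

p1 O@[(2,0,2)]: h0:-1[(1,0,2)]-1* h0:-2[(0,0,2)]-1 h2:-1[(2,0,1)]-1 h2:-2[(2,0,0)]-1
p2 X@[(1,0,2)]: h0:-1[(0,0,2)]-1 h2:-1[(1,0,1)]+1* h2:-2[(1,0,0)]-1
p3 O@[(1,0,1)]: h0:-1[(0,0,1)]-1* h2:-1[(1,0,0)]-1
p4 X@[(0,0,1)]: h2:-1[(0,0,0)]+1*
p5 O@[(0,0,0)] terminal -1; root [(2,0,2)] d6
pass branch (X moves first from the same position):
  | p1 X@[(2,0,2)]: h0:-1[(1,0,2)]-1* h0:-2[(0,0,2)]-1 h2:-1[(2,0,1)]-1 h2:-2[(2,0,0)]-1
  | p2 O@[(1,0,2)]: h0:-1[(0,0,2)]-1 h2:-1[(1,0,1)]+1* h2:-2[(1,0,0)]-1
  | p3 X@[(1,0,1)]: h0:-1[(0,0,1)]-1* h2:-1[(1,0,0)]-1
  | p4 O@[(0,0,1)]: h2:-1[(0,0,0)]+1*
  | p5 X@[(0,0,0)] terminal -1; root [(2,0,2)] d6
O moving scores -1; O passing scores +1

zugzwang((2,0,2), O) = True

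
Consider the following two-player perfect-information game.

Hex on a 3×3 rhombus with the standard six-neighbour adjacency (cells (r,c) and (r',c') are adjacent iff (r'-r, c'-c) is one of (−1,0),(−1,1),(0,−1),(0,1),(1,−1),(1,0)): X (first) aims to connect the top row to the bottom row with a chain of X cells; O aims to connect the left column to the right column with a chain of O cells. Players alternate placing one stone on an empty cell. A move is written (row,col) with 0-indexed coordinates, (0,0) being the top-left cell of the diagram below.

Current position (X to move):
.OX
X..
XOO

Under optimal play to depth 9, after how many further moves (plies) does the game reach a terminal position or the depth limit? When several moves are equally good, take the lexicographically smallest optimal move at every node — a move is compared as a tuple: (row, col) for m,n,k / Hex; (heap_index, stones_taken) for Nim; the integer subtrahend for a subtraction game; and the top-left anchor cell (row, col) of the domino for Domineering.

[.OX/X../XOO] X move#1: (0,0):+1/XOX/X../XOO*, (1,1):+1/.OX/XX./XOO, (1,2):+1/.OX/X.X/XOO
[XOX/X../XOO] end (terminal -1, O#2); searched .OX/X../XOO to 9

PV length from [.OX/X../XOO]: 1 ply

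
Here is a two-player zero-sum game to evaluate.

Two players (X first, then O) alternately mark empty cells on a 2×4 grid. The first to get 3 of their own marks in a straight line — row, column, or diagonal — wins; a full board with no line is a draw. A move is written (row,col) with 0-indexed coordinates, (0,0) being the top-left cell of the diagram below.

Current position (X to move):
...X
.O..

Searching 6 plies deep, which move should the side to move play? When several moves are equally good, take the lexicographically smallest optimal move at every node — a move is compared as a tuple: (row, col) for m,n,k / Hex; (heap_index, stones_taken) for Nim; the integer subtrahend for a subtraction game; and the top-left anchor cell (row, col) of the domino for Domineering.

X's best at [...X/.O..]: (0,1)

[...X/.O..] X move#1: (0,0):-1/X..X/.O.., (0,1):+0/.X.X/.O..*, (0,2):+0/..XX/.O.., (1,0):+0/...X/XO.., (1,2):+0/...X/.OX., (1,3):+0/...X/.O.X
[.X.X/.O..] O move#2: (0,0):-1/OX.X/.O.., (0,2):+0/.XOX/.O..*, (1,0):-1/.X.X/OO.., (1,2):-1/.X.X/.OO., (1,3):-1/.X.X/.O.O
[.XOX/.O..] X move#3: (0,0):-1/XXOX/.O.., (1,0):+0/.XOX/XO..*, (1,2):+0/.XOX/.OX., (1,3):+0/.XOX/.O.X
[.XOX/XO..] O move#4: (0,0):+0/OXOX/XO..*, (1,2):+0/.XOX/XOO., (1,3):+0/.XOX/XO.O
[OXOX/XO..] X move#5: (1,2):+0/OXOX/XOX.*, (1,3):+0/OXOX/XO.X
[OXOX/XOX.] O move#6: (1,3):+0/OXOX/XOXO*
[OXOX/XOXO] end (terminal +0, X#7); searched ...X/.O.. to 6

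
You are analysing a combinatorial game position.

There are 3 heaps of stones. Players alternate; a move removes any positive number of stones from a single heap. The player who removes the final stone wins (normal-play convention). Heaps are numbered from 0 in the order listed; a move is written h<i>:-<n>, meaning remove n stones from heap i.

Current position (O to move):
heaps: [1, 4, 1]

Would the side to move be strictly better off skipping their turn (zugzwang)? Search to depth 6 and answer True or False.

[(1,4,1)] O move#1: h0:-1:-1/(0,4,1), h1:-1:-1/(1,3,1), h1:-2:-1/(1,2,1), h1:-3:-1/(1,1,1), h1:-4:+1/(1,0,1)*, h2:-1:-1/(1,4,0)
[(1,0,1)] X move#2: h0:-1:-1/(0,0,1)*, h2:-1:-1/(1,0,0)
[(0,0,1)] O move#3: h2:-1:+1/(0,0,0)*
[(0,0,0)] end (terminal -1, X#4); searched (1,4,1) to 6
if O skipped the turn, X would face:
~ [(1,4,1)] X move#1: h0:-1:-1/(0,4,1), h1:-1:-1/(1,3,1), h1:-2:-1/(1,2,1), h1:-3:-1/(1,1,1), h1:-4:+1/(1,0,1)*, h2:-1:-1/(1,4,0)
~ [(1,0,1)] O move#2: h0:-1:-1/(0,0,1)*, h2:-1:-1/(1,0,0)
~ [(0,0,1)] X move#3: h2:-1:+1/(0,0,0)*
~ [(0,0,0)] end (terminal -1, O#4); searched (1,4,1) to 6
compare (O): move=+1 vs pass=-1

zugzwang((1,4,1), O) = False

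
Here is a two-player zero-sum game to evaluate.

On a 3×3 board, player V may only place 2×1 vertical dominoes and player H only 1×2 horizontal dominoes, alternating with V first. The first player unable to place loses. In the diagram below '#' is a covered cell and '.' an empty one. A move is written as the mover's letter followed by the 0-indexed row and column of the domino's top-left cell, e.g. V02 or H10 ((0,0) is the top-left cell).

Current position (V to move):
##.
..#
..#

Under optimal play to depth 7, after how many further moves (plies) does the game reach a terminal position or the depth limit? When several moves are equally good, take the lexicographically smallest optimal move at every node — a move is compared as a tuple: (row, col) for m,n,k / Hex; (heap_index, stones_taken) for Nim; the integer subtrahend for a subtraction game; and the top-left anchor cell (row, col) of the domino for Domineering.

PV length from [##./..#/..#]: 1 ply

p1 V@[##./..#/..#]: V10[##./#.#/#.#]+1* V11[##./.##/.##]+1
p2 H@[##./#.#/#.#] terminal -1; root [##./..#/..#] d7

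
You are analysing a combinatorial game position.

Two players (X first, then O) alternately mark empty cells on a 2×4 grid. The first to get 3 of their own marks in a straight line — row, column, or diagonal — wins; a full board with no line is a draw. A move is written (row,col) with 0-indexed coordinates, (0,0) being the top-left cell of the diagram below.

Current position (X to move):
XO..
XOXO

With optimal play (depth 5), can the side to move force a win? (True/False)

X winning at [XO../XOXO]: False

p1 X@[XO../XOXO]: (0,2)[XOX./XOXO]+0* (0,3)[XO.X/XOXO]+0
p2 O@[XOX./XOXO]: (0,3)[XOXO/XOXO]+0*
p3 X@[XOXO/XOXO] terminal +0; root [XO../XOXO] d5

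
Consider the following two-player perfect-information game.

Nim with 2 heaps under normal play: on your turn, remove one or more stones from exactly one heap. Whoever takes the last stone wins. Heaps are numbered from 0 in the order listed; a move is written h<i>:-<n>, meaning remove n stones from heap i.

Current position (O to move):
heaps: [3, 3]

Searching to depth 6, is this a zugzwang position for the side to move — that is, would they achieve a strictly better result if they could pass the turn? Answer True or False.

[(3,3)] O move#1: h0:-1:-1/(2,3)*, h0:-2:-1/(1,3), h0:-3:-1/(0,3), h1:-1:-1/(3,2), h1:-2:-1/(3,1), h1:-3:-1/(3,0)
[(2,3)] X move#2: h0:-1:-1/(1,3), h0:-2:-1/(0,3), h1:-1:+1/(2,2)*, h1:-2:-1/(2,1), h1:-3:-1/(2,0)
[(2,2)] O move#3: h0:-1:-1/(1,2)*, h0:-2:-1/(0,2), h1:-1:-1/(2,1), h1:-2:-1/(2,0)
[(1,2)] X move#4: h0:-1:-1/(0,2), h1:-1:+1/(1,1)*, h1:-2:-1/(1,0)
[(1,1)] O move#5: h0:-1:-1/(0,1)*, h1:-1:-1/(1,0)
[(0,1)] X move#6: h1:-1:+1/(0,0)*
[(0,0)] end (terminal -1, O#7); searched (3,3) to 6
if O skipped the turn, X would face:
~ [(3,3)] X move#1: h0:-1:-1/(2,3)*, h0:-2:-1/(1,3), h0:-3:-1/(0,3), h1:-1:-1/(3,2), h1:-2:-1/(3,1), h1:-3:-1/(3,0)
~ [(2,3)] O move#2: h0:-1:-1/(1,3), h0:-2:-1/(0,3), h1:-1:+1/(2,2)*, h1:-2:-1/(2,1), h1:-3:-1/(2,0)
~ [(2,2)] X move#3: h0:-1:-1/(1,2)*, h0:-2:-1/(0,2), h1:-1:-1/(2,1), h1:-2:-1/(2,0)
~ [(1,2)] O move#4: h0:-1:-1/(0,2), h1:-1:+1/(1,1)*, h1:-2:-1/(1,0)
~ [(1,1)] X move#5: h0:-1:-1/(0,1)*, h1:-1:-1/(1,0)
~ [(0,1)] O move#6: h1:-1:+1/(0,0)*
~ [(0,0)] end (terminal -1, X#7); searched (3,3) to 6
compare (O): move=-1 vs pass=+1

zugzwang((3,3), O) = True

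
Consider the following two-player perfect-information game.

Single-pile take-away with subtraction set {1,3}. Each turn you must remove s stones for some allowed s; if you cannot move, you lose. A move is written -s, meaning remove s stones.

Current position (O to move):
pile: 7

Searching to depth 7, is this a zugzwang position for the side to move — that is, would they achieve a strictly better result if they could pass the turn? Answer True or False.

zugzwang(7, O) = False

p1 O@[7]: -1[6]+1* -3[4]+1
p2 X@[6]: -1[5]-1* -3[3]-1
p3 O@[5]: -1[4]+1* -3[2]+1
p4 X@[4]: -1[3]-1* -3[1]-1
p5 O@[3]: -1[2]+1* -3[0]+1
p6 X@[2]: -1[1]-1*
p7 O@[1]: -1[0]+1*
p8 X@[0] terminal -1; root [7] d7
if O skipped the turn, X would face:
~ p1 X@[7]: -1[6]+1* -3[4]+1
~ p2 O@[6]: -1[5]-1* -3[3]-1
~ p3 X@[5]: -1[4]+1* -3[2]+1
~ p4 O@[4]: -1[3]-1* -3[1]-1
~ p5 X@[3]: -1[2]+1* -3[0]+1
~ p6 O@[2]: -1[1]-1*
~ p7 X@[1]: -1[0]+1*
~ p8 O@[0] terminal -1; root [7] d7
compare (O): move=+1 vs pass=-1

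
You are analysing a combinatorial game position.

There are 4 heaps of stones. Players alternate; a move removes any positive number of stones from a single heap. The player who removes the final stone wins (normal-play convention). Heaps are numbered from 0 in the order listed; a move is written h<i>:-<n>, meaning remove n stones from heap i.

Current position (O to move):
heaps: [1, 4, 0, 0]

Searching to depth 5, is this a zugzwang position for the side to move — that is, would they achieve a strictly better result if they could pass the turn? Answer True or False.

ply 1, O at (1,4,0,0) | h0:-1=-1→(0,4,0,0); h1:-1=-1→(1,3,0,0); h1:-2=-1→(1,2,0,0); h1:-3=+1→(1,1,0,0)*; h1:-4=-1→(1,0,0,0)
ply 2, X at (1,1,0,0) | h0:-1=-1→(0,1,0,0)*; h1:-1=-1→(1,0,0,0)
ply 3, O at (0,1,0,0) | h1:-1=+1→(0,0,0,0)*
ply 4: (0,0,0,0) is terminal -1 (X); from (1,4,0,0) depth 5
if O skipped the turn, X would face:
~ ply 1, X at (1,4,0,0) | h0:-1=-1→(0,4,0,0); h1:-1=-1→(1,3,0,0); h1:-2=-1→(1,2,0,0); h1:-3=+1→(1,1,0,0)*; h1:-4=-1→(1,0,0,0)
~ ply 2, O at (1,1,0,0) | h0:-1=-1→(0,1,0,0)*; h1:-1=-1→(1,0,0,0)
~ ply 3, X at (0,1,0,0) | h1:-1=+1→(0,0,0,0)*
~ ply 4: (0,0,0,0) is terminal -1 (O); from (1,4,0,0) depth 5
compare (O): move=+1 vs pass=-1

zugzwang((1,4,0,0), O) = False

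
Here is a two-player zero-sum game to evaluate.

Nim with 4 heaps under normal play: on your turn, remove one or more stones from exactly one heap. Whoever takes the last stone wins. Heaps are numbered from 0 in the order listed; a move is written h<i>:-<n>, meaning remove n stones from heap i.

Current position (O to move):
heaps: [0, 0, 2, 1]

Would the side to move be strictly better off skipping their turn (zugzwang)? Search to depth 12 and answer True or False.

zugzwang((0,0,2,1), O) = False

p1 O@[(0,0,2,1)]: h2:-1[(0,0,1,1)]+1* h2:-2[(0,0,0,1)]-1 h3:-1[(0,0,2,0)]-1
p2 X@[(0,0,1,1)]: h2:-1[(0,0,0,1)]-1* h3:-1[(0,0,1,0)]-1
p3 O@[(0,0,0,1)]: h3:-1[(0,0,0,0)]+1*
p4 X@[(0,0,0,0)] terminal -1; root [(0,0,2,1)] d12
if O skipped the turn, X would face:
~ p1 X@[(0,0,2,1)]: h2:-1[(0,0,1,1)]+1* h2:-2[(0,0,0,1)]-1 h3:-1[(0,0,2,0)]-1
~ p2 O@[(0,0,1,1)]: h2:-1[(0,0,0,1)]-1* h3:-1[(0,0,1,0)]-1
~ p3 X@[(0,0,0,1)]: h3:-1[(0,0,0,0)]+1*
~ p4 O@[(0,0,0,0)] terminal -1; root [(0,0,2,1)] d12
compare (O): move=+1 vs pass=-1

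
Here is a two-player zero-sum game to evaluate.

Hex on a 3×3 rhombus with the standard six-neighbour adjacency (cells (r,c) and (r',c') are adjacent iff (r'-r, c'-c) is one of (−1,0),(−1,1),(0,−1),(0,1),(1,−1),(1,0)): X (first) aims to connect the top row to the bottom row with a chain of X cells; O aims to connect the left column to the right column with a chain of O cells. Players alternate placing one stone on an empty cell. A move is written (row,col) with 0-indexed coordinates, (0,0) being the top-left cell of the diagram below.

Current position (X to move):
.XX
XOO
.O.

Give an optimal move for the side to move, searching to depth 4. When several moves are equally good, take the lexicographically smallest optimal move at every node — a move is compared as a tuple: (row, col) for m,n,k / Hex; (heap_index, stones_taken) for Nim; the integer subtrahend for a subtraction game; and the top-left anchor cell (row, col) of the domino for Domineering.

ply 1, X at .XX/XOO/.O. | (0,0)=-1→XXX/XOO/.O.; (2,0)=+1→.XX/XOO/XO.*; (2,2)=-1→.XX/XOO/.OX
ply 2: .XX/XOO/XO. is terminal -1 (O); from .XX/XOO/.O. depth 4

X's best at [.XX/XOO/.O.]: (2,0)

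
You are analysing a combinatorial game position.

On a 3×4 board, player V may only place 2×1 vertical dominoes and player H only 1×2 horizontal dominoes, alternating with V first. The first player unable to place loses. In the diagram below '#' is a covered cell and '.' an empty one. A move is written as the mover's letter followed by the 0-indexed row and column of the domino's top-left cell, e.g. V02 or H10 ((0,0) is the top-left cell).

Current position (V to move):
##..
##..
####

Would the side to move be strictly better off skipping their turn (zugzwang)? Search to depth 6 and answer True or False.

[##../##../####] V move#1: V02:+1/###./###./####*, V03:+1/##.#/##.#/####
[###./###./####] end (terminal -1, H#2); searched ##../##../#### to 6
suppose V passes — search the same position with H to move:
pass> [##../##../####] H move#1: H02:+1/####/##../####*, H12:+1/##../####/####
pass> [####/##../####] end (terminal -1, V#2); searched ##../##../#### to 6
for V: play +1, pass -1

zugzwang(##../##../####, V) = False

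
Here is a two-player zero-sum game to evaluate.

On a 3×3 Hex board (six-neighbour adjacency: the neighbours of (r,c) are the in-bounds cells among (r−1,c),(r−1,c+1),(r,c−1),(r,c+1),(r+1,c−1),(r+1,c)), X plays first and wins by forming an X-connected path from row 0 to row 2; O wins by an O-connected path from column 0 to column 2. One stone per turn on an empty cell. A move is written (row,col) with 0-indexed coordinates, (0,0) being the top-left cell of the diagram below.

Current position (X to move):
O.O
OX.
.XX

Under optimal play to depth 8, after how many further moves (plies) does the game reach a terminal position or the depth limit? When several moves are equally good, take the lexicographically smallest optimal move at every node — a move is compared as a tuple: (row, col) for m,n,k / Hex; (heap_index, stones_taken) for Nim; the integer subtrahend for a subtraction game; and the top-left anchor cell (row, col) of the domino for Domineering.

PV length from [O.O/OX./.XX]: 1 ply

p1 X@[O.O/OX./.XX]: (0,1)[OXO/OX./.XX]+1* (1,2)[O.O/OXX/.XX]-1 (2,0)[O.O/OX./XXX]-1
p2 O@[OXO/OX./.XX] terminal -1; root [O.O/OX./.XX] d8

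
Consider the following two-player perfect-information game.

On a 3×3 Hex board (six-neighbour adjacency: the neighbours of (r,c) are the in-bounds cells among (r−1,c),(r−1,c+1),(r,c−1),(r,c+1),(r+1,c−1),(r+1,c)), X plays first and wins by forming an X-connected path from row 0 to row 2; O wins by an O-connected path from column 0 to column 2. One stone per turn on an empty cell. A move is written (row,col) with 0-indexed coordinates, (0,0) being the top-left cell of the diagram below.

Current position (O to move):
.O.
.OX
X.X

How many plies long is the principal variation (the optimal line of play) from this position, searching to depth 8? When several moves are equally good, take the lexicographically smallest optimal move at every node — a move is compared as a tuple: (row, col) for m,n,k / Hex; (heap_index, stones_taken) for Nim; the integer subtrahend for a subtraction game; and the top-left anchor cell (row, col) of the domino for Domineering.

ply 1, O at .O./.OX/X.X | (0,0)=-1→OO./.OX/X.X; (0,2)=+1→.OO/.OX/X.X*; (1,0)=-1→.O./OOX/X.X; (2,1)=-1→.O./.OX/XOX
ply 2, X at .OO/.OX/X.X | (0,0)=-1→XOO/.OX/X.X*; (1,0)=-1→.OO/XOX/X.X; (2,1)=-1→.OO/.OX/XXX
ply 3, O at XOO/.OX/X.X | (1,0)=+1→XOO/OOX/X.X*; (2,1)=-1→XOO/.OX/XOX
ply 4: XOO/OOX/X.X is terminal -1 (X); from .O./.OX/X.X depth 8

PV length from [.O./.OX/X.X]: 3 plies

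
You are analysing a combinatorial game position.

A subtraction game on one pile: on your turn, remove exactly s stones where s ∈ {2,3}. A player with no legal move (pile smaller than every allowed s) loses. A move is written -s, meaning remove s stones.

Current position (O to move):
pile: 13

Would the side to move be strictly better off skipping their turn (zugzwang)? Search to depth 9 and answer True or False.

p1 O@[13]: -2[11]+1* -3[10]+1
p2 X@[11]: -2[9]-1* -3[8]-1
p3 O@[9]: -2[7]-1 -3[6]+1*
p4 X@[6]: -2[4]-1* -3[3]-1
p5 O@[4]: -2[2]-1 -3[1]+1*
p6 X@[1] terminal -1; root [13] d9
suppose O passes — search the same position with X to move:
pass> p1 X@[13]: -2[11]+1* -3[10]+1
pass> p2 O@[11]: -2[9]-1* -3[8]-1
pass> p3 X@[9]: -2[7]-1 -3[6]+1*
pass> p4 O@[6]: -2[4]-1* -3[3]-1
pass> p5 X@[4]: -2[2]-1 -3[1]+1*
pass> p6 O@[1] terminal -1; root [13] d9
for O: play +1, pass -1

zugzwang(13, O) = False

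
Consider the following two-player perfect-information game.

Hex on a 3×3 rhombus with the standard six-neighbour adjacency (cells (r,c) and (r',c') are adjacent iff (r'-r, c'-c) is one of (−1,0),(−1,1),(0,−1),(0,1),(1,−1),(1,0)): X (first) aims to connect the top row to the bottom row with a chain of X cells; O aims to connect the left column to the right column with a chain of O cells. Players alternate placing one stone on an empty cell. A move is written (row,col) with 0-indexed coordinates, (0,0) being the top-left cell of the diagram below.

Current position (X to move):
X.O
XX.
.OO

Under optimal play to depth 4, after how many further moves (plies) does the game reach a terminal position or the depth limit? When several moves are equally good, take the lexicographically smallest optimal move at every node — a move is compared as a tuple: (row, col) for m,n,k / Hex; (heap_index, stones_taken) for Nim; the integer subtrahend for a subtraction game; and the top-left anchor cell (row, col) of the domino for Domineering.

PV length from [X.O/XX./.OO]: 1 ply

p1 X@[X.O/XX./.OO]: (0,1)[XXO/XX./.OO]-1 (1,2)[X.O/XXX/.OO]-1 (2,0)[X.O/XX./XOO]+1*
p2 O@[X.O/XX./XOO] terminal -1; root [X.O/XX./.OO] d4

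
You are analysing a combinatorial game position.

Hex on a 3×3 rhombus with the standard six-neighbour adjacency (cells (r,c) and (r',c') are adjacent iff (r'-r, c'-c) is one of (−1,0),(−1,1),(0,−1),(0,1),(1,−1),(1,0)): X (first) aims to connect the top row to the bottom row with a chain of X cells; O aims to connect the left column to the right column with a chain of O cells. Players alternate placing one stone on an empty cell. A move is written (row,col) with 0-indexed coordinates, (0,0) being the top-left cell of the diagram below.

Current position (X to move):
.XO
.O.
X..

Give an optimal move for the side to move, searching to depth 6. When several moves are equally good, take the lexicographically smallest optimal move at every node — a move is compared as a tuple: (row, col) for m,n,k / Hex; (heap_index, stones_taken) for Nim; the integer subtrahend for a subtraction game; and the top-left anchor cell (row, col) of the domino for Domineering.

X's best at [.XO/.O./X..]: (1,0)

p1 X@[.XO/.O./X..]: (0,0)[XXO/.O./X..]-1 (1,0)[.XO/XO./X..]+1* (1,2)[.XO/.OX/X..]-1 (2,1)[.XO/.O./XX.]-1 (2,2)[.XO/.O./X.X]-1
p2 O@[.XO/XO./X..] terminal -1; root [.XO/.O./X..] d6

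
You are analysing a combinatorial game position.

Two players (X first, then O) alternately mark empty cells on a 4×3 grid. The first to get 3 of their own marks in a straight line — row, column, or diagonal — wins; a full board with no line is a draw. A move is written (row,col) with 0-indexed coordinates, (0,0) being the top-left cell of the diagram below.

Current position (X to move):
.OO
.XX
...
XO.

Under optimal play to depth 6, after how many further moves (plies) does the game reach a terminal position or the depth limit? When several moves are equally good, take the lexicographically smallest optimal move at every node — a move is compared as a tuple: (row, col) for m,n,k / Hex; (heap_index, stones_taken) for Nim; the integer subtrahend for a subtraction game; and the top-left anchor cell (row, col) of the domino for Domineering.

PV length from [.OO/.XX/.../XO.]: 5 plies

[.OO/.XX/.../XO.] X move#1: (0,0):+1/XOO/.XX/.../XO.*, (1,0):+1/.OO/XXX/.../XO., (2,0):-1/.OO/.XX/X../XO., (2,1):+1/.OO/.XX/.X./XO., (2,2):-1/.OO/.XX/..X/XO., (3,2):-1/.OO/.XX/.../XOX
[XOO/.XX/.../XO.] O move#2: (1,0):-1/XOO/OXX/.../XO.*, (2,0):-1/XOO/.XX/O../XO., (2,1):-1/XOO/.XX/.O./XO., (2,2):-1/XOO/.XX/..O/XO., (3,2):-1/XOO/.XX/.../XOO
[XOO/OXX/.../XO.] X move#3: (2,0):+1/XOO/OXX/X../XO.*, (2,1):+1/XOO/OXX/.X./XO., (2,2):+1/XOO/OXX/..X/XO., (3,2):+1/XOO/OXX/.../XOX
[XOO/OXX/X../XO.] O move#4: (2,1):-1/XOO/OXX/XO./XO.*, (2,2):-1/XOO/OXX/X.O/XO., (3,2):-1/XOO/OXX/X../XOO
[XOO/OXX/XO./XO.] X move#5: (2,2):+1/XOO/OXX/XOX/XO.*, (3,2):+0/XOO/OXX/XO./XOX
[XOO/OXX/XOX/XO.] end (terminal -1, O#6); searched .OO/.XX/.../XO. to 6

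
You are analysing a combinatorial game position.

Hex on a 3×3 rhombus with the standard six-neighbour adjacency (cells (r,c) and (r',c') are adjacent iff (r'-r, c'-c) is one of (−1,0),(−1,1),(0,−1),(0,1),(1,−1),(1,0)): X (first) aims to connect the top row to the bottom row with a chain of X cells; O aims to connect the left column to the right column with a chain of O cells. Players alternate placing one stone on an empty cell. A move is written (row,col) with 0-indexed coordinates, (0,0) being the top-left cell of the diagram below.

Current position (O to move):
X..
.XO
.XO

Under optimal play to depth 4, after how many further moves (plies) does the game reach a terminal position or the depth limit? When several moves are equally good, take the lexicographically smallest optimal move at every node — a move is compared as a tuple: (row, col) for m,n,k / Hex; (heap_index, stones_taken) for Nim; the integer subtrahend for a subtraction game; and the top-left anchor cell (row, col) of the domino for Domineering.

PV length from [X../.XO/.XO]: 2 plies

[X../.XO/.XO] O move#1: (0,1):-1/XO./.XO/.XO*, (0,2):-1/X.O/.XO/.XO, (1,0):-1/X../OXO/.XO, (2,0):-1/X../.XO/OXO
[XO./.XO/.XO] X move#2: (0,2):+1/XOX/.XO/.XO*, (1,0):+1/XO./XXO/.XO, (2,0):+1/XO./.XO/XXO
[XOX/.XO/.XO] end (terminal -1, O#3); searched X../.XO/.XO to 4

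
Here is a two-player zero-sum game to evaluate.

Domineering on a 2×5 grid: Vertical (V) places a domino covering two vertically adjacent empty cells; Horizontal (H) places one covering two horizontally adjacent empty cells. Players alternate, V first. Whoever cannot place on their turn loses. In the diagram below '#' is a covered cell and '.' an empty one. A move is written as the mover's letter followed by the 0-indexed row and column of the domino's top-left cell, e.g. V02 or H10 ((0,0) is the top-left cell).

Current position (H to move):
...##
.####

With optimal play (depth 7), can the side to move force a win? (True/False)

H winning at [...##/.####]: True

p1 H@[...##/.####]: H00[##.##/.####]+1* H01[.####/.####]-1
p2 V@[##.##/.####] terminal -1; root [...##/.####] d7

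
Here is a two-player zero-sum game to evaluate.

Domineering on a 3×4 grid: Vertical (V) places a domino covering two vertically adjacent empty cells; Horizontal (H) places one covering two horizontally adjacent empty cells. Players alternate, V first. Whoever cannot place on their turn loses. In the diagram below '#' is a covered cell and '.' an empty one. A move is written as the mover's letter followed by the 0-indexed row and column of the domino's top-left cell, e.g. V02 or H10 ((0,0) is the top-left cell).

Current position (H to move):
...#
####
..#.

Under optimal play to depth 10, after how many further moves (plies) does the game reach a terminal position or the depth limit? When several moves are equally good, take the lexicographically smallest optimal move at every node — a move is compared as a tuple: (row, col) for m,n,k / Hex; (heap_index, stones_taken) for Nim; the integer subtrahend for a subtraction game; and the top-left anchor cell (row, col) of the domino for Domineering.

[...#/####/..#.] H move#1: H00:+1/##.#/####/..#.*, H01:+1/.###/####/..#., H20:+1/...#/####/###.
[##.#/####/..#.] end (terminal -1, V#2); searched ...#/####/..#. to 10

PV length from [...#/####/..#.]: 1 ply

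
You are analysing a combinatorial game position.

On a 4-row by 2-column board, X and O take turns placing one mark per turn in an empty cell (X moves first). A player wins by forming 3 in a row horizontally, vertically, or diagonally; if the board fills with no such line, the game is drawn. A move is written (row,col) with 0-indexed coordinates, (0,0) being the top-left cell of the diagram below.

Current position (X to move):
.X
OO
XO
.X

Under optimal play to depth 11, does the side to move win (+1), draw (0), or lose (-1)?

value(.X/OO/XO/.X, X) = 0

[.X/OO/XO/.X] X move#1: (0,0):+0/XX/OO/XO/.X*, (3,0):+0/.X/OO/XO/XX
[XX/OO/XO/.X] O move#2: (3,0):+0/XX/OO/XO/OX*
[XX/OO/XO/OX] end (terminal +0, X#3); searched .X/OO/XO/.X to 11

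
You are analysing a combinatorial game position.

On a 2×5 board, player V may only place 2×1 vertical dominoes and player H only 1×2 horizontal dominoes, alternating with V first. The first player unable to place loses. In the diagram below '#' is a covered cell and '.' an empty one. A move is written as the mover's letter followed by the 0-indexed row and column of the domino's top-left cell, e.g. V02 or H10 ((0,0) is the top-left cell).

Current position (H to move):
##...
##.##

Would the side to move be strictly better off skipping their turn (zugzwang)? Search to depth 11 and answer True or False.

zugzwang(##.../##.##, H) = False

[##.../##.##] H move#1: H02:+1/####./##.##*, H03:-1/##.##/##.##
[####./##.##] end (terminal -1, V#2); searched ##.../##.## to 11
suppose H passes — search the same position with V to move:
pass> [##.../##.##] V move#1: V02:-1/###../#####*
pass> [###../#####] H move#2: H03:+1/#####/#####*
pass> [#####/#####] end (terminal -1, V#3); searched ##.../##.## to 11
for H: play +1, pass +1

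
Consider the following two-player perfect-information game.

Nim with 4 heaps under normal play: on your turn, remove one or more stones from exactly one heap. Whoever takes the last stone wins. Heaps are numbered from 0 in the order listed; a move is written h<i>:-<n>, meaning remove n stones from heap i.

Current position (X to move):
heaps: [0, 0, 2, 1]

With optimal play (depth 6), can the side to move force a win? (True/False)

ply 1, X at (0,0,2,1) | h2:-1=+1→(0,0,1,1)*; h2:-2=-1→(0,0,0,1); h3:-1=-1→(0,0,2,0)
ply 2, O at (0,0,1,1) | h2:-1=-1→(0,0,0,1)*; h3:-1=-1→(0,0,1,0)
ply 3, X at (0,0,0,1) | h3:-1=+1→(0,0,0,0)*
ply 4: (0,0,0,0) is terminal -1 (O); from (0,0,2,1) depth 6

X winning at [(0,0,2,1)]: True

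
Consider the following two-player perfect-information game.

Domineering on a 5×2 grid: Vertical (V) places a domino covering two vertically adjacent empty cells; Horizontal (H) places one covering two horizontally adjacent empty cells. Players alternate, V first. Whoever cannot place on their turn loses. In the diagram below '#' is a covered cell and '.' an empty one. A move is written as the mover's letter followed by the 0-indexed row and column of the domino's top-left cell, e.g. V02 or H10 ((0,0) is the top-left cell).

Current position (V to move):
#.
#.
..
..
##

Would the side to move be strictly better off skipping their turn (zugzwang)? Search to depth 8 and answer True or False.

zugzwang(#./#./../../##, V) = False

p1 V@[#./#./../../##]: V01[##/##/../../##]-1 V11[#./##/.#/../##]-1 V20[#./#./#./#./##]+1* V21[#./#./.#/.#/##]+1
p2 H@[#./#./#./#./##] terminal -1; root [#./#./../../##] d8
suppose V passes — search the same position with H to move:
pass> p1 H@[#./#./../../##]: H20[#./#./##/../##]+1* H30[#./#./../##/##]-1
pass> p2 V@[#./#./##/../##]: V01[##/##/##/../##]-1*
pass> p3 H@[##/##/##/../##]: H30[##/##/##/##/##]+1*
pass> p4 V@[##/##/##/##/##] terminal -1; root [#./#./../../##] d8
for V: play +1, pass -1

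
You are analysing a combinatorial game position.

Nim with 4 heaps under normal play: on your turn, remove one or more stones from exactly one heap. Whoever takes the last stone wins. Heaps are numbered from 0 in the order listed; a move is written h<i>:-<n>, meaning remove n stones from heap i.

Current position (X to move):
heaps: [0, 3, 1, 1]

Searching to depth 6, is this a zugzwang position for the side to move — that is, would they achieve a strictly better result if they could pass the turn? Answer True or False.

p1 X@[(0,3,1,1)]: h1:-1[(0,2,1,1)]-1 h1:-2[(0,1,1,1)]-1 h1:-3[(0,0,1,1)]+1* h2:-1[(0,3,0,1)]-1 h3:-1[(0,3,1,0)]-1
p2 O@[(0,0,1,1)]: h2:-1[(0,0,0,1)]-1* h3:-1[(0,0,1,0)]-1
p3 X@[(0,0,0,1)]: h3:-1[(0,0,0,0)]+1*
p4 O@[(0,0,0,0)] terminal -1; root [(0,3,1,1)] d6
if X skipped the turn, O would face:
~ p1 O@[(0,3,1,1)]: h1:-1[(0,2,1,1)]-1 h1:-2[(0,1,1,1)]-1 h1:-3[(0,0,1,1)]+1* h2:-1[(0,3,0,1)]-1 h3:-1[(0,3,1,0)]-1
~ p2 X@[(0,0,1,1)]: h2:-1[(0,0,0,1)]-1* h3:-1[(0,0,1,0)]-1
~ p3 O@[(0,0,0,1)]: h3:-1[(0,0,0,0)]+1*
~ p4 X@[(0,0,0,0)] terminal -1; root [(0,3,1,1)] d6
compare (X): move=+1 vs pass=-1

zugzwang((0,3,1,1), X) = False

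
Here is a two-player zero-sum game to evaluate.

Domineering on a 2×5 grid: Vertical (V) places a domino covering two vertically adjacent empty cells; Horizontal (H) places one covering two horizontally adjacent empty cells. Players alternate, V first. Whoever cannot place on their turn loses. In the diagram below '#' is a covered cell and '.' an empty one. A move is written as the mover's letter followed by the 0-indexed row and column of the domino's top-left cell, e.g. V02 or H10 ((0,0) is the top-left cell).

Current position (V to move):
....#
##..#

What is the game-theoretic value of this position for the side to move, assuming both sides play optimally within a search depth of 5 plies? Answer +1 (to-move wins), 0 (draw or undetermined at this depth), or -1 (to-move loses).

[....#/##..#] V move#1: V02:+1/..#.#/###.#*, V03:-1/...##/##.##
[..#.#/###.#] H move#2: H00:-1/###.#/###.#*
[###.#/###.#] V move#3: V03:+1/#####/#####*
[#####/#####] end (terminal -1, H#4); searched ....#/##..# to 5

value(....#/##..#, V) = +1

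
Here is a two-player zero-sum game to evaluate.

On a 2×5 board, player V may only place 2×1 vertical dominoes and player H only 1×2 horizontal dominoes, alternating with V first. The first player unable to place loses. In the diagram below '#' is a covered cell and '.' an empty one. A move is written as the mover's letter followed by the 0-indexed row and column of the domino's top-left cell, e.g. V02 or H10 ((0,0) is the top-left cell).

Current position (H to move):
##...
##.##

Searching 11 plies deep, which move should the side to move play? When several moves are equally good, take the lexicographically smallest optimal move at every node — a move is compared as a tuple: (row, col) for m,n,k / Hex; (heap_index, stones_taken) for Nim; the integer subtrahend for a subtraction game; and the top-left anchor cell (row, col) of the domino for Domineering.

ply 1, H at ##.../##.## | H02=+1→####./##.##*; H03=-1→##.##/##.##
ply 2: ####./##.## is terminal -1 (V); from ##.../##.## depth 11

H's best at [##.../##.##]: H02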